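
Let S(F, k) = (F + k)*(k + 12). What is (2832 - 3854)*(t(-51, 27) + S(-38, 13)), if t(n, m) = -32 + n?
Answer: 723576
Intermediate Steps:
S(F, k) = (12 + k)*(F + k) (S(F, k) = (F + k)*(12 + k) = (12 + k)*(F + k))
(2832 - 3854)*(t(-51, 27) + S(-38, 13)) = (2832 - 3854)*((-32 - 51) + (13**2 + 12*(-38) + 12*13 - 38*13)) = -1022*(-83 + (169 - 456 + 156 - 494)) = -1022*(-83 - 625) = -1022*(-708) = 723576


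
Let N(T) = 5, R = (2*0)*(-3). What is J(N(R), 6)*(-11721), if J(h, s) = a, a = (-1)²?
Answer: -11721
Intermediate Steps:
a = 1
R = 0 (R = 0*(-3) = 0)
J(h, s) = 1
J(N(R), 6)*(-11721) = 1*(-11721) = -11721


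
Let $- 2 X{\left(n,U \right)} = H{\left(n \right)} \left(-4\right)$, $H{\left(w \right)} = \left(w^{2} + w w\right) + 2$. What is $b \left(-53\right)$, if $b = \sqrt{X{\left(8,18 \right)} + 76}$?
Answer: $- 212 \sqrt{21} \approx -971.51$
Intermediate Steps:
$H{\left(w \right)} = 2 + 2 w^{2}$ ($H{\left(w \right)} = \left(w^{2} + w^{2}\right) + 2 = 2 w^{2} + 2 = 2 + 2 w^{2}$)
$X{\left(n,U \right)} = 4 + 4 n^{2}$ ($X{\left(n,U \right)} = - \frac{\left(2 + 2 n^{2}\right) \left(-4\right)}{2} = - \frac{-8 - 8 n^{2}}{2} = 4 + 4 n^{2}$)
$b = 4 \sqrt{21}$ ($b = \sqrt{\left(4 + 4 \cdot 8^{2}\right) + 76} = \sqrt{\left(4 + 4 \cdot 64\right) + 76} = \sqrt{\left(4 + 256\right) + 76} = \sqrt{260 + 76} = \sqrt{336} = 4 \sqrt{21} \approx 18.33$)
$b \left(-53\right) = 4 \sqrt{21} \left(-53\right) = - 212 \sqrt{21}$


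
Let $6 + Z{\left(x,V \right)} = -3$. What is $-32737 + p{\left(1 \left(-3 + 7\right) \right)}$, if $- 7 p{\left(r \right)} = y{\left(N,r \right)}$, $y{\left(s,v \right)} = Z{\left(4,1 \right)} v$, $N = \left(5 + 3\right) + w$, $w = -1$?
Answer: $- \frac{229123}{7} \approx -32732.0$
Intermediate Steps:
$Z{\left(x,V \right)} = -9$ ($Z{\left(x,V \right)} = -6 - 3 = -9$)
$N = 7$ ($N = \left(5 + 3\right) - 1 = 8 - 1 = 7$)
$y{\left(s,v \right)} = - 9 v$
$p{\left(r \right)} = \frac{9 r}{7}$ ($p{\left(r \right)} = - \frac{\left(-9\right) r}{7} = \frac{9 r}{7}$)
$-32737 + p{\left(1 \left(-3 + 7\right) \right)} = -32737 + \frac{9 \cdot 1 \left(-3 + 7\right)}{7} = -32737 + \frac{9 \cdot 1 \cdot 4}{7} = -32737 + \frac{9}{7} \cdot 4 = -32737 + \frac{36}{7} = - \frac{229123}{7}$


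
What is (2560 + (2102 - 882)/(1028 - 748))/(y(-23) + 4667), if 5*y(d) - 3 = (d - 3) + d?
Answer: 59835/108682 ≈ 0.55055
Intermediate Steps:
y(d) = 2*d/5 (y(d) = 3/5 + ((d - 3) + d)/5 = 3/5 + ((-3 + d) + d)/5 = 3/5 + (-3 + 2*d)/5 = 3/5 + (-3/5 + 2*d/5) = 2*d/5)
(2560 + (2102 - 882)/(1028 - 748))/(y(-23) + 4667) = (2560 + (2102 - 882)/(1028 - 748))/((2/5)*(-23) + 4667) = (2560 + 1220/280)/(-46/5 + 4667) = (2560 + 1220*(1/280))/(23289/5) = (2560 + 61/14)*(5/23289) = (35901/14)*(5/23289) = 59835/108682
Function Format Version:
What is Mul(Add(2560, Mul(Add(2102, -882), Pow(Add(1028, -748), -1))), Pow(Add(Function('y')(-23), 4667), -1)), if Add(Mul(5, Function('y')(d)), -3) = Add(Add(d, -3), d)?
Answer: Rational(59835, 108682) ≈ 0.55055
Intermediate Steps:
Function('y')(d) = Mul(Rational(2, 5), d) (Function('y')(d) = Add(Rational(3, 5), Mul(Rational(1, 5), Add(Add(d, -3), d))) = Add(Rational(3, 5), Mul(Rational(1, 5), Add(Add(-3, d), d))) = Add(Rational(3, 5), Mul(Rational(1, 5), Add(-3, Mul(2, d)))) = Add(Rational(3, 5), Add(Rational(-3, 5), Mul(Rational(2, 5), d))) = Mul(Rational(2, 5), d))
Mul(Add(2560, Mul(Add(2102, -882), Pow(Add(1028, -748), -1))), Pow(Add(Function('y')(-23), 4667), -1)) = Mul(Add(2560, Mul(Add(2102, -882), Pow(Add(1028, -748), -1))), Pow(Add(Mul(Rational(2, 5), -23), 4667), -1)) = Mul(Add(2560, Mul(1220, Pow(280, -1))), Pow(Add(Rational(-46, 5), 4667), -1)) = Mul(Add(2560, Mul(1220, Rational(1, 280))), Pow(Rational(23289, 5), -1)) = Mul(Add(2560, Rational(61, 14)), Rational(5, 23289)) = Mul(Rational(35901, 14), Rational(5, 23289)) = Rational(59835, 108682)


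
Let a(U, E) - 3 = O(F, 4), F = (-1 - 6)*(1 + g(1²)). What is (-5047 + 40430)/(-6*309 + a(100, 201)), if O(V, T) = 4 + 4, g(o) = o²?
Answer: -35383/1843 ≈ -19.199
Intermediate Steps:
F = -14 (F = (-1 - 6)*(1 + (1²)²) = -7*(1 + 1²) = -7*(1 + 1) = -7*2 = -14)
O(V, T) = 8
a(U, E) = 11 (a(U, E) = 3 + 8 = 11)
(-5047 + 40430)/(-6*309 + a(100, 201)) = (-5047 + 40430)/(-6*309 + 11) = 35383/(-1854 + 11) = 35383/(-1843) = 35383*(-1/1843) = -35383/1843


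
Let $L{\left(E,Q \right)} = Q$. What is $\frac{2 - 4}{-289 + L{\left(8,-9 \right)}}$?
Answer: $\frac{1}{149} \approx 0.0067114$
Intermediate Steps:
$\frac{2 - 4}{-289 + L{\left(8,-9 \right)}} = \frac{2 - 4}{-289 - 9} = \frac{1}{-298} \left(-2\right) = \left(- \frac{1}{298}\right) \left(-2\right) = \frac{1}{149}$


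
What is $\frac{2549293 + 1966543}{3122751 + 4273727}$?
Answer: $\frac{2257918}{3698239} \approx 0.61054$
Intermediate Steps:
$\frac{2549293 + 1966543}{3122751 + 4273727} = \frac{4515836}{7396478} = 4515836 \cdot \frac{1}{7396478} = \frac{2257918}{3698239}$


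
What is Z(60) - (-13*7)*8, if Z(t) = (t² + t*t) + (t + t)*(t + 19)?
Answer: 17408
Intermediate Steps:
Z(t) = 2*t² + 2*t*(19 + t) (Z(t) = (t² + t²) + (2*t)*(19 + t) = 2*t² + 2*t*(19 + t))
Z(60) - (-13*7)*8 = 2*60*(19 + 2*60) - (-13*7)*8 = 2*60*(19 + 120) - (-91)*8 = 2*60*139 - 1*(-728) = 16680 + 728 = 17408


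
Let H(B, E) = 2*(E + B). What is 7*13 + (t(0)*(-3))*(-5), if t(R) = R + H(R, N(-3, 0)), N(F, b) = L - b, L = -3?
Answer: 1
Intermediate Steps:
N(F, b) = -3 - b
H(B, E) = 2*B + 2*E (H(B, E) = 2*(B + E) = 2*B + 2*E)
t(R) = -6 + 3*R (t(R) = R + (2*R + 2*(-3 - 1*0)) = R + (2*R + 2*(-3 + 0)) = R + (2*R + 2*(-3)) = R + (2*R - 6) = R + (-6 + 2*R) = -6 + 3*R)
7*13 + (t(0)*(-3))*(-5) = 7*13 + ((-6 + 3*0)*(-3))*(-5) = 91 + ((-6 + 0)*(-3))*(-5) = 91 - 6*(-3)*(-5) = 91 + 18*(-5) = 91 - 90 = 1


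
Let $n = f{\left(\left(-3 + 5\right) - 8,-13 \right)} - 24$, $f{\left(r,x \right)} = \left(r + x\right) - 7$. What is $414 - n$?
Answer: $464$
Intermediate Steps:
$f{\left(r,x \right)} = -7 + r + x$
$n = -50$ ($n = \left(-7 + \left(\left(-3 + 5\right) - 8\right) - 13\right) - 24 = \left(-7 + \left(2 - 8\right) - 13\right) - 24 = \left(-7 - 6 - 13\right) - 24 = -26 - 24 = -50$)
$414 - n = 414 - -50 = 414 + 50 = 464$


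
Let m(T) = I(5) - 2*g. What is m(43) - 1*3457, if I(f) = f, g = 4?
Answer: -3460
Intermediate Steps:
m(T) = -3 (m(T) = 5 - 2*4 = 5 - 8 = -3)
m(43) - 1*3457 = -3 - 1*3457 = -3 - 3457 = -3460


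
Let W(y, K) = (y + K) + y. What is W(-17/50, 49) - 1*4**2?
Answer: 808/25 ≈ 32.320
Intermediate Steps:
W(y, K) = K + 2*y (W(y, K) = (K + y) + y = K + 2*y)
W(-17/50, 49) - 1*4**2 = (49 + 2*(-17/50)) - 1*4**2 = (49 + 2*(-17*1/50)) - 1*16 = (49 + 2*(-17/50)) - 16 = (49 - 17/25) - 16 = 1208/25 - 16 = 808/25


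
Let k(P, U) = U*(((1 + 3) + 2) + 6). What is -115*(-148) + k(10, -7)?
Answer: 16936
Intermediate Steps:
k(P, U) = 12*U (k(P, U) = U*((4 + 2) + 6) = U*(6 + 6) = U*12 = 12*U)
-115*(-148) + k(10, -7) = -115*(-148) + 12*(-7) = 17020 - 84 = 16936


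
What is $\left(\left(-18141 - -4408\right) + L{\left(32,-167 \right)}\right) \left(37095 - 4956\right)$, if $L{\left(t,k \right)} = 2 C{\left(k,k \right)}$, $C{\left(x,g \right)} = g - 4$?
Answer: $-452356425$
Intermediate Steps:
$C{\left(x,g \right)} = -4 + g$
$L{\left(t,k \right)} = -8 + 2 k$ ($L{\left(t,k \right)} = 2 \left(-4 + k\right) = -8 + 2 k$)
$\left(\left(-18141 - -4408\right) + L{\left(32,-167 \right)}\right) \left(37095 - 4956\right) = \left(\left(-18141 - -4408\right) + \left(-8 + 2 \left(-167\right)\right)\right) \left(37095 - 4956\right) = \left(\left(-18141 + 4408\right) - 342\right) 32139 = \left(-13733 - 342\right) 32139 = \left(-14075\right) 32139 = -452356425$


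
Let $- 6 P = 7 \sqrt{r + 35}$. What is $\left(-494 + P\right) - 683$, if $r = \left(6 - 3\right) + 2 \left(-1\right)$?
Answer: $-1184$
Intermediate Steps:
$r = 1$ ($r = 3 - 2 = 1$)
$P = -7$ ($P = - \frac{7 \sqrt{1 + 35}}{6} = - \frac{7 \sqrt{36}}{6} = - \frac{7 \cdot 6}{6} = \left(- \frac{1}{6}\right) 42 = -7$)
$\left(-494 + P\right) - 683 = \left(-494 - 7\right) - 683 = -501 - 683 = -1184$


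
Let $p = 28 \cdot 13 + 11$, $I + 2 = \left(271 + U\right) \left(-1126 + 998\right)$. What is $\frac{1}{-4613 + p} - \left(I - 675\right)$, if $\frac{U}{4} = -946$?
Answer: $- \frac{1902806907}{4238} \approx -4.4899 \cdot 10^{5}$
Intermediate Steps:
$U = -3784$ ($U = 4 \left(-946\right) = -3784$)
$I = 449662$ ($I = -2 + \left(271 - 3784\right) \left(-1126 + 998\right) = -2 - -449664 = -2 + 449664 = 449662$)
$p = 375$ ($p = 364 + 11 = 375$)
$\frac{1}{-4613 + p} - \left(I - 675\right) = \frac{1}{-4613 + 375} - \left(449662 - 675\right) = \frac{1}{-4238} - 448987 = - \frac{1}{4238} - 448987 = - \frac{1902806907}{4238}$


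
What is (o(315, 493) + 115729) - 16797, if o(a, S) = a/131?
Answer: 12960407/131 ≈ 98934.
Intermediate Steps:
o(a, S) = a/131 (o(a, S) = a*(1/131) = a/131)
(o(315, 493) + 115729) - 16797 = ((1/131)*315 + 115729) - 16797 = (315/131 + 115729) - 16797 = 15160814/131 - 16797 = 12960407/131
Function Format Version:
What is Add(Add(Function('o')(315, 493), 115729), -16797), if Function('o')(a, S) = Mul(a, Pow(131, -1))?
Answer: Rational(12960407, 131) ≈ 98934.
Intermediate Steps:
Function('o')(a, S) = Mul(Rational(1, 131), a) (Function('o')(a, S) = Mul(a, Rational(1, 131)) = Mul(Rational(1, 131), a))
Add(Add(Function('o')(315, 493), 115729), -16797) = Add(Add(Mul(Rational(1, 131), 315), 115729), -16797) = Add(Add(Rational(315, 131), 115729), -16797) = Add(Rational(15160814, 131), -16797) = Rational(12960407, 131)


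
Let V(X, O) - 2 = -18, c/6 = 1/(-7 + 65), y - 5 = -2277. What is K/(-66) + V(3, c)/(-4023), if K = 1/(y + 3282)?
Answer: 354179/89391060 ≈ 0.0039621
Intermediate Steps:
y = -2272 (y = 5 - 2277 = -2272)
c = 3/29 (c = 6/(-7 + 65) = 6/58 = 6*(1/58) = 3/29 ≈ 0.10345)
V(X, O) = -16 (V(X, O) = 2 - 18 = -16)
K = 1/1010 (K = 1/(-2272 + 3282) = 1/1010 ≈ 0.00099010)
K/(-66) + V(3, c)/(-4023) = (1/1010)/(-66) - 16/(-4023) = (1/1010)*(-1/66) - 16*(-1/4023) = -1/66660 + 16/4023 = 354179/89391060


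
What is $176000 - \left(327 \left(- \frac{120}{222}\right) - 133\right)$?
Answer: $\frac{6523461}{37} \approx 1.7631 \cdot 10^{5}$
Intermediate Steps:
$176000 - \left(327 \left(- \frac{120}{222}\right) - 133\right) = 176000 - \left(327 \left(\left(-120\right) \frac{1}{222}\right) - 133\right) = 176000 - \left(327 \left(- \frac{20}{37}\right) - 133\right) = 176000 - \left(- \frac{6540}{37} - 133\right) = 176000 - - \frac{11461}{37} = 176000 + \frac{11461}{37} = \frac{6523461}{37}$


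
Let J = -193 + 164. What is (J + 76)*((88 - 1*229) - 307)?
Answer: -21056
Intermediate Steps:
J = -29
(J + 76)*((88 - 1*229) - 307) = (-29 + 76)*((88 - 1*229) - 307) = 47*((88 - 229) - 307) = 47*(-141 - 307) = 47*(-448) = -21056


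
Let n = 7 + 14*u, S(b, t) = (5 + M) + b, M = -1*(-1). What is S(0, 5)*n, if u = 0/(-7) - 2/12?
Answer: 28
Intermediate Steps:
M = 1
S(b, t) = 6 + b (S(b, t) = (5 + 1) + b = 6 + b)
u = -⅙ (u = 0*(-⅐) - 2*1/12 = 0 - ⅙ = -⅙ ≈ -0.16667)
n = 14/3 (n = 7 + 14*(-⅙) = 7 - 7/3 = 14/3 ≈ 4.6667)
S(0, 5)*n = (6 + 0)*(14/3) = 6*(14/3) = 28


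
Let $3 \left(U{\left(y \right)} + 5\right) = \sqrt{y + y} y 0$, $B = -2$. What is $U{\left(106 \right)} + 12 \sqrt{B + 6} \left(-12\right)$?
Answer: $-293$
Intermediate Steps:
$U{\left(y \right)} = -5$ ($U{\left(y \right)} = -5 + \frac{\sqrt{y + y} y 0}{3} = -5 + \frac{\sqrt{2 y} y 0}{3} = -5 + \frac{\sqrt{2} \sqrt{y} y 0}{3} = -5 + \frac{\sqrt{2} y^{\frac{3}{2}} \cdot 0}{3} = -5 + \frac{1}{3} \cdot 0 = -5 + 0 = -5$)
$U{\left(106 \right)} + 12 \sqrt{B + 6} \left(-12\right) = -5 + 12 \sqrt{-2 + 6} \left(-12\right) = -5 + 12 \sqrt{4} \left(-12\right) = -5 + 12 \cdot 2 \left(-12\right) = -5 + 24 \left(-12\right) = -5 - 288 = -293$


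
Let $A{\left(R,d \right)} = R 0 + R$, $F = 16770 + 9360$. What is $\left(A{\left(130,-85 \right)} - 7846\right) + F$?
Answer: $18414$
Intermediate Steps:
$F = 26130$
$A{\left(R,d \right)} = R$ ($A{\left(R,d \right)} = 0 + R = R$)
$\left(A{\left(130,-85 \right)} - 7846\right) + F = \left(130 - 7846\right) + 26130 = -7716 + 26130 = 18414$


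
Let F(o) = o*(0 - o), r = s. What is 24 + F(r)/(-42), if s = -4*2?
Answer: 536/21 ≈ 25.524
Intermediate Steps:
s = -8
r = -8
F(o) = -o**2 (F(o) = o*(-o) = -o**2)
24 + F(r)/(-42) = 24 + (-1*(-8)**2)/(-42) = 24 - (-1)*64/42 = 24 - 1/42*(-64) = 24 + 32/21 = 536/21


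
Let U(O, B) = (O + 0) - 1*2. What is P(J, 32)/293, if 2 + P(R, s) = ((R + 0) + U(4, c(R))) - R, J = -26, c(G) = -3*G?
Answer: 0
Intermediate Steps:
U(O, B) = -2 + O (U(O, B) = O - 2 = -2 + O)
P(R, s) = 0 (P(R, s) = -2 + (((R + 0) + (-2 + 4)) - R) = -2 + ((R + 2) - R) = -2 + ((2 + R) - R) = -2 + 2 = 0)
P(J, 32)/293 = 0/293 = 0*(1/293) = 0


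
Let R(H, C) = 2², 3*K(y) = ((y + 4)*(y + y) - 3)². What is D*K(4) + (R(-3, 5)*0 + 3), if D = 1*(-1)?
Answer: -3712/3 ≈ -1237.3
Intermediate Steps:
K(y) = (-3 + 2*y*(4 + y))²/3 (K(y) = ((y + 4)*(y + y) - 3)²/3 = ((4 + y)*(2*y) - 3)²/3 = (2*y*(4 + y) - 3)²/3 = (-3 + 2*y*(4 + y))²/3)
R(H, C) = 4
D = -1
D*K(4) + (R(-3, 5)*0 + 3) = -(-3 + 2*4² + 8*4)²/3 + (4*0 + 3) = -(-3 + 2*16 + 32)²/3 + (0 + 3) = -(-3 + 32 + 32)²/3 + 3 = -61²/3 + 3 = -3721/3 + 3 = -3712/3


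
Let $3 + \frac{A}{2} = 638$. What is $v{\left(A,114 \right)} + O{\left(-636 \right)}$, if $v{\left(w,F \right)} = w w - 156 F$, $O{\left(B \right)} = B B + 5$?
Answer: $1999617$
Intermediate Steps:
$A = 1270$ ($A = -6 + 2 \cdot 638 = -6 + 1276 = 1270$)
$O{\left(B \right)} = 5 + B^{2}$ ($O{\left(B \right)} = B^{2} + 5 = 5 + B^{2}$)
$v{\left(w,F \right)} = w^{2} - 156 F$
$v{\left(A,114 \right)} + O{\left(-636 \right)} = \left(1270^{2} - 17784\right) + \left(5 + \left(-636\right)^{2}\right) = \left(1612900 - 17784\right) + \left(5 + 404496\right) = 1595116 + 404501 = 1999617$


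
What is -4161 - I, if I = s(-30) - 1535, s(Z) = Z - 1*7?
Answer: -2589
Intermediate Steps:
s(Z) = -7 + Z (s(Z) = Z - 7 = -7 + Z)
I = -1572 (I = (-7 - 30) - 1535 = -37 - 1535 = -1572)
-4161 - I = -4161 - 1*(-1572) = -4161 + 1572 = -2589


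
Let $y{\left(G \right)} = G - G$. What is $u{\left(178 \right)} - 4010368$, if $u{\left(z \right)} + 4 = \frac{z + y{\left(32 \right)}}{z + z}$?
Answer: $- \frac{8020743}{2} \approx -4.0104 \cdot 10^{6}$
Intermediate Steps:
$y{\left(G \right)} = 0$
$u{\left(z \right)} = - \frac{7}{2}$ ($u{\left(z \right)} = -4 + \frac{z + 0}{z + z} = -4 + \frac{z}{2 z} = -4 + z \frac{1}{2 z} = -4 + \frac{1}{2} = - \frac{7}{2}$)
$u{\left(178 \right)} - 4010368 = - \frac{7}{2} - 4010368 = - \frac{8020743}{2}$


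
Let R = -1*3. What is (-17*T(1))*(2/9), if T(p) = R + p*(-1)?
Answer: 136/9 ≈ 15.111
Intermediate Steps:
R = -3
T(p) = -3 - p (T(p) = -3 + p*(-1) = -3 - p)
(-17*T(1))*(2/9) = (-17*(-3 - 1*1))*(2/9) = (-17*(-3 - 1))*(2*(⅑)) = -17*(-4)*(2/9) = 68*(2/9) = 136/9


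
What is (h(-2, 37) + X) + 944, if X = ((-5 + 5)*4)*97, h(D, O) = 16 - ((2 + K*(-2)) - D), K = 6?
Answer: 968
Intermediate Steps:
h(D, O) = 26 + D (h(D, O) = 16 - ((2 + 6*(-2)) - D) = 16 - ((2 - 12) - D) = 16 - (-10 - D) = 16 + (10 + D) = 26 + D)
X = 0 (X = (0*4)*97 = 0*97 = 0)
(h(-2, 37) + X) + 944 = ((26 - 2) + 0) + 944 = (24 + 0) + 944 = 24 + 944 = 968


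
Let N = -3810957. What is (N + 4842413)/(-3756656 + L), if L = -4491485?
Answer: -1031456/8248141 ≈ -0.12505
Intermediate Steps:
(N + 4842413)/(-3756656 + L) = (-3810957 + 4842413)/(-3756656 - 4491485) = 1031456/(-8248141) = 1031456*(-1/8248141) = -1031456/8248141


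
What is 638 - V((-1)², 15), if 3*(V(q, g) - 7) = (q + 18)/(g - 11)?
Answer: 7553/12 ≈ 629.42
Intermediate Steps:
V(q, g) = 7 + (18 + q)/(3*(-11 + g)) (V(q, g) = 7 + ((q + 18)/(g - 11))/3 = 7 + ((18 + q)/(-11 + g))/3 = 7 + (18 + q)/(3*(-11 + g)))
638 - V((-1)², 15) = 638 - (-213 + (-1)² + 21*15)/(3*(-11 + 15)) = 638 - (-213 + 1 + 315)/(3*4) = 638 - 103/(3*4) = 638 - 1*103/12 = 638 - 103/12 = 7553/12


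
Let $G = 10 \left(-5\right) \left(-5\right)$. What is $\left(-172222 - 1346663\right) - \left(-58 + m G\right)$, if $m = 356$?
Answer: $-1607827$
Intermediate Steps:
$G = 250$ ($G = \left(-50\right) \left(-5\right) = 250$)
$\left(-172222 - 1346663\right) - \left(-58 + m G\right) = \left(-172222 - 1346663\right) - \left(-58 + 356 \cdot 250\right) = \left(-172222 - 1346663\right) - \left(-58 + 89000\right) = -1518885 - 88942 = -1607827$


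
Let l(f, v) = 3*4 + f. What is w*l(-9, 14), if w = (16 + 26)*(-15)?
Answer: -1890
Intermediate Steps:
l(f, v) = 12 + f
w = -630 (w = 42*(-15) = -630)
w*l(-9, 14) = -630*(12 - 9) = -630*3 = -1890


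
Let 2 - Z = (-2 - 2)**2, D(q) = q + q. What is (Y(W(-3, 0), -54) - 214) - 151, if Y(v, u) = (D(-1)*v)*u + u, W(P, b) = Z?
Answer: -1931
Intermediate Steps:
D(q) = 2*q
Z = -14 (Z = 2 - (-2 - 2)**2 = 2 - 1*(-4)**2 = 2 - 1*16 = 2 - 16 = -14)
W(P, b) = -14
Y(v, u) = u - 2*u*v (Y(v, u) = ((2*(-1))*v)*u + u = (-2*v)*u + u = -2*u*v + u = u - 2*u*v)
(Y(W(-3, 0), -54) - 214) - 151 = (-54*(1 - 2*(-14)) - 214) - 151 = (-54*(1 + 28) - 214) - 151 = (-54*29 - 214) - 151 = (-1566 - 214) - 151 = -1780 - 151 = -1931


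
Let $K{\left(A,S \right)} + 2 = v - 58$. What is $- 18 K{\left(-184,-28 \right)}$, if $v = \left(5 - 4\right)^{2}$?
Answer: $1062$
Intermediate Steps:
$v = 1$ ($v = 1^{2} = 1$)
$K{\left(A,S \right)} = -59$ ($K{\left(A,S \right)} = -2 + \left(1 - 58\right) = -2 - 57 = -59$)
$- 18 K{\left(-184,-28 \right)} = \left(-18\right) \left(-59\right) = 1062$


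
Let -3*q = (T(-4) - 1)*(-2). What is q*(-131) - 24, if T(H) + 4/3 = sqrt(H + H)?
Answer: 1618/9 - 524*I*sqrt(2)/3 ≈ 179.78 - 247.02*I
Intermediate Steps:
T(H) = -4/3 + sqrt(2)*sqrt(H) (T(H) = -4/3 + sqrt(H + H) = -4/3 + sqrt(2*H) = -4/3 + sqrt(2)*sqrt(H))
q = -14/9 + 4*I*sqrt(2)/3 (q = -((-4/3 + sqrt(2)*sqrt(-4)) - 1)*(-2)/3 = -((-4/3 + sqrt(2)*(2*I)) - 1)*(-2)/3 = -((-4/3 + 2*I*sqrt(2)) - 1)*(-2)/3 = -(-7/3 + 2*I*sqrt(2))*(-2)/3 = -(14/3 - 4*I*sqrt(2))/3 = -14/9 + 4*I*sqrt(2)/3 ≈ -1.5556 + 1.8856*I)
q*(-131) - 24 = (-14/9 + 4*I*sqrt(2)/3)*(-131) - 24 = (1834/9 - 524*I*sqrt(2)/3) - 24 = 1618/9 - 524*I*sqrt(2)/3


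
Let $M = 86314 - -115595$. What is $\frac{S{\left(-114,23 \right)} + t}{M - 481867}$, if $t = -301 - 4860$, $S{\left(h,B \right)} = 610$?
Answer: $\frac{4551}{279958} \approx 0.016256$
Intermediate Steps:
$M = 201909$ ($M = 86314 + 115595 = 201909$)
$t = -5161$ ($t = -301 - 4860 = -5161$)
$\frac{S{\left(-114,23 \right)} + t}{M - 481867} = \frac{610 - 5161}{201909 - 481867} = - \frac{4551}{-279958} = \left(-4551\right) \left(- \frac{1}{279958}\right) = \frac{4551}{279958}$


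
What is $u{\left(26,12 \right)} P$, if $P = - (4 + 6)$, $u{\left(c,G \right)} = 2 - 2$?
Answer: $0$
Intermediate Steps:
$u{\left(c,G \right)} = 0$
$P = -10$ ($P = \left(-1\right) 10 = -10$)
$u{\left(26,12 \right)} P = 0 \left(-10\right) = 0$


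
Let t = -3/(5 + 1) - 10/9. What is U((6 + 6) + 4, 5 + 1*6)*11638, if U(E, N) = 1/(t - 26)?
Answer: -209484/497 ≈ -421.50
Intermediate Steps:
t = -29/18 (t = -3/6 - 10*⅑ = -3*⅙ - 10/9 = -½ - 10/9 = -29/18 ≈ -1.6111)
U(E, N) = -18/497 (U(E, N) = 1/(-29/18 - 26) = 1/(-497/18) = -18/497)
U((6 + 6) + 4, 5 + 1*6)*11638 = -18/497*11638 = -209484/497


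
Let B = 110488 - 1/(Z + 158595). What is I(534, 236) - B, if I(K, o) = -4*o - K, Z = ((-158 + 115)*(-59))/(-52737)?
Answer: -936463691536011/8363821978 ≈ -1.1197e+5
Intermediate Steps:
Z = -2537/52737 (Z = -43*(-59)*(-1/52737) = 2537*(-1/52737) = -2537/52737 ≈ -0.048107)
B = 924101962652527/8363821978 (B = 110488 - 1/(-2537/52737 + 158595) = 110488 - 1/8363821978/52737 = 110488 - 1*52737/8363821978 = 110488 - 52737/8363821978 = 924101962652527/8363821978 ≈ 1.1049e+5)
I(K, o) = -K - 4*o
I(534, 236) - B = (-1*534 - 4*236) - 1*924101962652527/8363821978 = (-534 - 944) - 924101962652527/8363821978 = -1478 - 924101962652527/8363821978 = -936463691536011/8363821978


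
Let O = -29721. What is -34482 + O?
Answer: -64203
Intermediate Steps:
-34482 + O = -34482 - 29721 = -64203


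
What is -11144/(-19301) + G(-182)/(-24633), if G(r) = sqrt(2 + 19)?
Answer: 11144/19301 - sqrt(21)/24633 ≈ 0.57719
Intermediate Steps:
G(r) = sqrt(21)
-11144/(-19301) + G(-182)/(-24633) = -11144/(-19301) + sqrt(21)/(-24633) = -11144*(-1/19301) + sqrt(21)*(-1/24633) = 11144/19301 - sqrt(21)/24633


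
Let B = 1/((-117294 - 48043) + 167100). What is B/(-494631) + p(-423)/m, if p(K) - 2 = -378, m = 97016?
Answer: -40985631418/10575161811531 ≈ -0.0038757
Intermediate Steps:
B = 1/1763 (B = 1/(-165337 + 167100) = 1/1763 ≈ 0.00056721)
p(K) = -376 (p(K) = 2 - 378 = -376)
B/(-494631) + p(-423)/m = (1/1763)/(-494631) - 376/97016 = (1/1763)*(-1/494631) - 376*1/97016 = -1/872034453 - 47/12127 = -40985631418/10575161811531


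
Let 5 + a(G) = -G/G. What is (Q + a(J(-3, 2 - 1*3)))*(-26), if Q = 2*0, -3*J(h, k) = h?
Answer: 156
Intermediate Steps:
J(h, k) = -h/3
a(G) = -6 (a(G) = -5 - G/G = -5 - 1*1 = -5 - 1 = -6)
Q = 0
(Q + a(J(-3, 2 - 1*3)))*(-26) = (0 - 6)*(-26) = -6*(-26) = 156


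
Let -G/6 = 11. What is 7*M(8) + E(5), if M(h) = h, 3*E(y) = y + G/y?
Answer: 799/15 ≈ 53.267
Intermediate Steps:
G = -66 (G = -6*11 = -66)
E(y) = -22/y + y/3 (E(y) = (y - 66/y)/3 = -22/y + y/3)
7*M(8) + E(5) = 7*8 + (-22/5 + (⅓)*5) = 56 + (-22*⅕ + 5/3) = 56 + (-22/5 + 5/3) = 56 - 41/15 = 799/15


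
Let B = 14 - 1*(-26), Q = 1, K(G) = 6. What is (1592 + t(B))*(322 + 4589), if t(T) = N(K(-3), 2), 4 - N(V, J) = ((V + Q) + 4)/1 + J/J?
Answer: 7779024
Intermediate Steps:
B = 40 (B = 14 + 26 = 40)
N(V, J) = -2 - V (N(V, J) = 4 - (((V + 1) + 4)/1 + J/J) = 4 - (((1 + V) + 4)*1 + 1) = 4 - ((5 + V)*1 + 1) = 4 - ((5 + V) + 1) = 4 - (6 + V) = 4 + (-6 - V) = -2 - V)
t(T) = -8 (t(T) = -2 - 1*6 = -2 - 6 = -8)
(1592 + t(B))*(322 + 4589) = (1592 - 8)*(322 + 4589) = 1584*4911 = 7779024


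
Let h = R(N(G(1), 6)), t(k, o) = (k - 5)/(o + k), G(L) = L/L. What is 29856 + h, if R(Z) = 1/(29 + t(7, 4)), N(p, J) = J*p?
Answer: 9583787/321 ≈ 29856.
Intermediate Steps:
G(L) = 1
t(k, o) = (-5 + k)/(k + o)
R(Z) = 11/321 (R(Z) = 1/(29 + (-5 + 7)/(7 + 4)) = 1/(29 + 2/11) = 1/(321/11) = 11/321)
h = 11/321 ≈ 0.034268
29856 + h = 29856 + 11/321 = 9583787/321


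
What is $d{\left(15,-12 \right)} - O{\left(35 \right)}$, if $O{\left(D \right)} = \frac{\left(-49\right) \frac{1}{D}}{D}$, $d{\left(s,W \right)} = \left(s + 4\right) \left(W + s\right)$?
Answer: $\frac{1426}{25} \approx 57.04$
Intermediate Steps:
$d{\left(s,W \right)} = \left(4 + s\right) \left(W + s\right)$
$O{\left(D \right)} = - \frac{49}{D^{2}}$
$d{\left(15,-12 \right)} - O{\left(35 \right)} = \left(15^{2} + 4 \left(-12\right) + 4 \cdot 15 - 180\right) - - \frac{49}{1225} = \left(225 - 48 + 60 - 180\right) - \left(-49\right) \frac{1}{1225} = 57 - - \frac{1}{25} = 57 + \frac{1}{25} = \frac{1426}{25}$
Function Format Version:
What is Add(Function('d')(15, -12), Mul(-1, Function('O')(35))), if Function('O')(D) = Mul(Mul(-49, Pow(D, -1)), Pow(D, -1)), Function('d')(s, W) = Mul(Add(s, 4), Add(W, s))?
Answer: Rational(1426, 25) ≈ 57.040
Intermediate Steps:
Function('d')(s, W) = Mul(Add(4, s), Add(W, s))
Function('O')(D) = Mul(-49, Pow(D, -2))
Add(Function('d')(15, -12), Mul(-1, Function('O')(35))) = Add(Add(Pow(15, 2), Mul(4, -12), Mul(4, 15), Mul(-12, 15)), Mul(-1, Mul(-49, Pow(35, -2)))) = Add(Add(225, -48, 60, -180), Mul(-1, Mul(-49, Rational(1, 1225)))) = Add(57, Mul(-1, Rational(-1, 25))) = Add(57, Rational(1, 25)) = Rational(1426, 25)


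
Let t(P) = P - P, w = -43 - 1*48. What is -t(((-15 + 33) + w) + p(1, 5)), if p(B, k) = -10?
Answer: 0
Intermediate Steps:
w = -91 (w = -43 - 48 = -91)
t(P) = 0
-t(((-15 + 33) + w) + p(1, 5)) = -1*0 = 0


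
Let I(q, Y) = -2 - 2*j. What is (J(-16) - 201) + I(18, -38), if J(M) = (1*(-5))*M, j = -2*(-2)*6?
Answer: -171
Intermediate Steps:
j = 24 (j = 4*6 = 24)
J(M) = -5*M
I(q, Y) = -50 (I(q, Y) = -2 - 2*24 = -2 - 48 = -50)
(J(-16) - 201) + I(18, -38) = (-5*(-16) - 201) - 50 = (80 - 201) - 50 = -121 - 50 = -171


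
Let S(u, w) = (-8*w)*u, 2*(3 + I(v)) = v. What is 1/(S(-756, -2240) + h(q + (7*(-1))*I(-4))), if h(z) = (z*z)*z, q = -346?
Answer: -1/43627751 ≈ -2.2921e-8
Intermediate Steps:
I(v) = -3 + v/2
S(u, w) = -8*u*w
h(z) = z**3 (h(z) = z**2*z = z**3)
1/(S(-756, -2240) + h(q + (7*(-1))*I(-4))) = 1/(-8*(-756)*(-2240) + (-346 + (7*(-1))*(-3 + (1/2)*(-4)))**3) = 1/(-13547520 + (-346 - 7*(-3 - 2))**3) = 1/(-13547520 + (-346 - 7*(-5))**3) = 1/(-13547520 + (-346 + 35)**3) = 1/(-13547520 + (-311)**3) = 1/(-13547520 - 30080231) = 1/(-43627751) = -1/43627751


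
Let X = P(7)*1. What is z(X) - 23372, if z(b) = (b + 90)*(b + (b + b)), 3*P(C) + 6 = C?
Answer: -69845/3 ≈ -23282.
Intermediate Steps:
P(C) = -2 + C/3
X = ⅓ (X = (-2 + (⅓)*7)*1 = (-2 + 7/3)*1 = (⅓)*1 = ⅓ ≈ 0.33333)
z(b) = 3*b*(90 + b) (z(b) = (90 + b)*(b + 2*b) = (90 + b)*(3*b) = 3*b*(90 + b))
z(X) - 23372 = 3*(⅓)*(90 + ⅓) - 23372 = 3*(⅓)*(271/3) - 23372 = 271/3 - 23372 = -69845/3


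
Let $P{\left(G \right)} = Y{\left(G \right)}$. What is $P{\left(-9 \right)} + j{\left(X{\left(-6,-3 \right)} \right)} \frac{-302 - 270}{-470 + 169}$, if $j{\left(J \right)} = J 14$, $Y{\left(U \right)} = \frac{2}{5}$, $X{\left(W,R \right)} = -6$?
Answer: $- \frac{34234}{215} \approx -159.23$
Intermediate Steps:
$Y{\left(U \right)} = \frac{2}{5}$ ($Y{\left(U \right)} = 2 \cdot \frac{1}{5} = \frac{2}{5}$)
$P{\left(G \right)} = \frac{2}{5}$
$j{\left(J \right)} = 14 J$
$P{\left(-9 \right)} + j{\left(X{\left(-6,-3 \right)} \right)} \frac{-302 - 270}{-470 + 169} = \frac{2}{5} + 14 \left(-6\right) \frac{-302 - 270}{-470 + 169} = \frac{2}{5} - 84 \left(- \frac{572}{-301}\right) = \frac{2}{5} - 84 \left(\left(-572\right) \left(- \frac{1}{301}\right)\right) = \frac{2}{5} - \frac{6864}{43} = - \frac{34234}{215}$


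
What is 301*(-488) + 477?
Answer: -146411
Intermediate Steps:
301*(-488) + 477 = -146888 + 477 = -146411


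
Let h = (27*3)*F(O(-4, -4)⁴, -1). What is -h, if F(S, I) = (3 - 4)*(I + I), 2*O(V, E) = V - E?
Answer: -162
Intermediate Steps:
O(V, E) = V/2 - E/2 (O(V, E) = (V - E)/2 = V/2 - E/2)
F(S, I) = -2*I
h = 162 (h = (27*3)*(-2*(-1)) = 81*2 = 162)
-h = -1*162 = -162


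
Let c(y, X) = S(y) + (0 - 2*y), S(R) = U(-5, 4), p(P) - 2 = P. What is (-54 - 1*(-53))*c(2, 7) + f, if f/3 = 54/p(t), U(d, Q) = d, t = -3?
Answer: -153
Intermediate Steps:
p(P) = 2 + P
S(R) = -5
f = -162 (f = 3*(54/(2 - 3)) = 3*(54/(-1)) = 3*(54*(-1)) = 3*(-54) = -162)
c(y, X) = -5 - 2*y (c(y, X) = -5 + (0 - 2*y) = -5 - 2*y)
(-54 - 1*(-53))*c(2, 7) + f = (-54 - 1*(-53))*(-5 - 2*2) - 162 = (-54 + 53)*(-5 - 4) - 162 = -1*(-9) - 162 = 9 - 162 = -153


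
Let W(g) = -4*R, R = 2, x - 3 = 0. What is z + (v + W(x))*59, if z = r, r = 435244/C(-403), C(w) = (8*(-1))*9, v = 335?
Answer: 238463/18 ≈ 13248.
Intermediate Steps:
x = 3 (x = 3 + 0 = 3)
W(g) = -8 (W(g) = -4*2 = -8)
C(w) = -72 (C(w) = -8*9 = -72)
r = -108811/18 (r = 435244/(-72) = 435244*(-1/72) = -108811/18 ≈ -6045.1)
z = -108811/18 ≈ -6045.1
z + (v + W(x))*59 = -108811/18 + (335 - 8)*59 = -108811/18 + 327*59 = -108811/18 + 19293 = 238463/18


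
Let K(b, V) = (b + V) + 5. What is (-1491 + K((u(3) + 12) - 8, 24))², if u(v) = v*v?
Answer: 2099601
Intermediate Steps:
u(v) = v²
K(b, V) = 5 + V + b (K(b, V) = (V + b) + 5 = 5 + V + b)
(-1491 + K((u(3) + 12) - 8, 24))² = (-1491 + (5 + 24 + ((3² + 12) - 8)))² = (-1491 + (5 + 24 + ((9 + 12) - 8)))² = (-1491 + (5 + 24 + (21 - 8)))² = (-1491 + (5 + 24 + 13))² = (-1491 + 42)² = (-1449)² = 2099601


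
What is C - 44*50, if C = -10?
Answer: -2210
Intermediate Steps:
C - 44*50 = -10 - 44*50 = -10 - 2200 = -2210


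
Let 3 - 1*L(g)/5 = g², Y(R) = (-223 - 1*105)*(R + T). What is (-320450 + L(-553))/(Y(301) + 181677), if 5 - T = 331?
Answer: -1849480/189877 ≈ -9.7404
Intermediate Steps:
T = -326 (T = 5 - 1*331 = 5 - 331 = -326)
Y(R) = 106928 - 328*R (Y(R) = (-223 - 1*105)*(R - 326) = (-223 - 105)*(-326 + R) = -328*(-326 + R) = 106928 - 328*R)
L(g) = 15 - 5*g²
(-320450 + L(-553))/(Y(301) + 181677) = (-320450 + (15 - 5*(-553)²))/((106928 - 328*301) + 181677) = (-320450 + (15 - 5*305809))/((106928 - 98728) + 181677) = (-320450 + (15 - 1529045))/(8200 + 181677) = (-320450 - 1529030)/189877 = -1849480*1/189877 = -1849480/189877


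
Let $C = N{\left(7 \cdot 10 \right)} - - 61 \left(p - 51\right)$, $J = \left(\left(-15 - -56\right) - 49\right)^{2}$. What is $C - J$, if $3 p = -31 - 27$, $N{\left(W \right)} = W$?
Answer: $- \frac{12853}{3} \approx -4284.3$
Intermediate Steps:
$p = - \frac{58}{3}$ ($p = \frac{-31 - 27}{3} = \frac{1}{3} \left(-58\right) = - \frac{58}{3} \approx -19.333$)
$J = 64$ ($J = \left(\left(-15 + 56\right) - 49\right)^{2} = \left(41 - 49\right)^{2} = \left(-8\right)^{2} = 64$)
$C = - \frac{12661}{3}$ ($C = 7 \cdot 10 - - 61 \left(- \frac{58}{3} - 51\right) = 70 - \left(-61\right) \left(- \frac{211}{3}\right) = 70 - \frac{12871}{3} = - \frac{12661}{3} \approx -4220.3$)
$C - J = - \frac{12661}{3} - 64 = - \frac{12853}{3}$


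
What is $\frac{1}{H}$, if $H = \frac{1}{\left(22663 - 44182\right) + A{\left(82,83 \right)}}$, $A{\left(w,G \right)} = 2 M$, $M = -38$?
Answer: $-21595$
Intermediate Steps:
$A{\left(w,G \right)} = -76$ ($A{\left(w,G \right)} = 2 \left(-38\right) = -76$)
$H = - \frac{1}{21595}$ ($H = \frac{1}{\left(22663 - 44182\right) - 76} = \frac{1}{-21519 - 76} = \frac{1}{-21595} = - \frac{1}{21595} \approx -4.6307 \cdot 10^{-5}$)
$\frac{1}{H} = \frac{1}{- \frac{1}{21595}} = -21595$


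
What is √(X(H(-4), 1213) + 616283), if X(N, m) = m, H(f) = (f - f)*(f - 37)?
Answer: 2*√154374 ≈ 785.81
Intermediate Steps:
H(f) = 0 (H(f) = 0*(-37 + f) = 0)
√(X(H(-4), 1213) + 616283) = √(1213 + 616283) = √617496 = 2*√154374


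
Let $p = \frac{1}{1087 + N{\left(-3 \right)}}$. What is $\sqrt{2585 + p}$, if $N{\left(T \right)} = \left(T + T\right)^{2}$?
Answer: $\frac{14 \sqrt{16632753}}{1123} \approx 50.843$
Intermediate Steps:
$N{\left(T \right)} = 4 T^{2}$ ($N{\left(T \right)} = \left(2 T\right)^{2} = 4 T^{2}$)
$p = \frac{1}{1123}$ ($p = \frac{1}{1087 + 4 \left(-3\right)^{2}} = \frac{1}{1087 + 4 \cdot 9} = \frac{1}{1087 + 36} = \frac{1}{1123} \approx 0.00089047$)
$\sqrt{2585 + p} = \sqrt{2585 + \frac{1}{1123}} = \sqrt{\frac{2902956}{1123}} = \frac{14 \sqrt{16632753}}{1123}$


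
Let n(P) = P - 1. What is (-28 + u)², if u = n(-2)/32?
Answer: 808201/1024 ≈ 789.26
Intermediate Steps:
n(P) = -1 + P
u = -3/32 (u = (-1 - 2)/32 = -3*1/32 = -3/32 ≈ -0.093750)
(-28 + u)² = (-28 - 3/32)² = (-899/32)² = 808201/1024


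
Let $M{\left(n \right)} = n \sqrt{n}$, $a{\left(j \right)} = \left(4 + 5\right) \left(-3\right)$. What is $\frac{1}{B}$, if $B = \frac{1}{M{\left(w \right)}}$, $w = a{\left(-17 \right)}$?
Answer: $- 81 i \sqrt{3} \approx - 140.3 i$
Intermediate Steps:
$a{\left(j \right)} = -27$ ($a{\left(j \right)} = 9 \left(-3\right) = -27$)
$w = -27$
$M{\left(n \right)} = n^{\frac{3}{2}}$
$B = \frac{i \sqrt{3}}{243}$ ($B = \frac{1}{\left(-27\right)^{\frac{3}{2}}} = \frac{1}{\left(-81\right) i \sqrt{3}} = \frac{i \sqrt{3}}{243} \approx 0.0071278 i$)
$\frac{1}{B} = \frac{1}{\frac{1}{243} i \sqrt{3}} = - 81 i \sqrt{3}$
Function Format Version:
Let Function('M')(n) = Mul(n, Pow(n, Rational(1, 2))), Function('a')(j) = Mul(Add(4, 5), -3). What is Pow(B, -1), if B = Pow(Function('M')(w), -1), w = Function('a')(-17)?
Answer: Mul(-81, I, Pow(3, Rational(1, 2))) ≈ Mul(-140.30, I)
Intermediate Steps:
Function('a')(j) = -27 (Function('a')(j) = Mul(9, -3) = -27)
w = -27
Function('M')(n) = Pow(n, Rational(3, 2))
B = Mul(Rational(1, 243), I, Pow(3, Rational(1, 2))) (B = Pow(Pow(-27, Rational(3, 2)), -1) = Pow(Mul(-81, I, Pow(3, Rational(1, 2))), -1) = Mul(Rational(1, 243), I, Pow(3, Rational(1, 2))) ≈ Mul(0.0071278, I))
Pow(B, -1) = Pow(Mul(Rational(1, 243), I, Pow(3, Rational(1, 2))), -1) = Mul(-81, I, Pow(3, Rational(1, 2)))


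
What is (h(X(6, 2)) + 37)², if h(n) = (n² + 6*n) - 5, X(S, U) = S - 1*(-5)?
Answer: 47961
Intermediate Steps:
X(S, U) = 5 + S (X(S, U) = S + 5 = 5 + S)
h(n) = -5 + n² + 6*n
(h(X(6, 2)) + 37)² = ((-5 + (5 + 6)² + 6*(5 + 6)) + 37)² = ((-5 + 11² + 6*11) + 37)² = ((-5 + 121 + 66) + 37)² = (182 + 37)² = 219² = 47961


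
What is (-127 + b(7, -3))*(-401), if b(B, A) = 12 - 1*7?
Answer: 48922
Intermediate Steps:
b(B, A) = 5 (b(B, A) = 12 - 7 = 5)
(-127 + b(7, -3))*(-401) = (-127 + 5)*(-401) = -122*(-401) = 48922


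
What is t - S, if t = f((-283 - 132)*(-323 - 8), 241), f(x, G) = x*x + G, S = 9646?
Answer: 18869133820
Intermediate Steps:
f(x, G) = G + x² (f(x, G) = x² + G = G + x²)
t = 18869143466 (t = 241 + ((-283 - 132)*(-323 - 8))² = 241 + (-415*(-331))² = 241 + 137365² = 241 + 18869143225 = 18869143466)
t - S = 18869143466 - 1*9646 = 18869143466 - 9646 = 18869133820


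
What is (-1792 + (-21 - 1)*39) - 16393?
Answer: -19043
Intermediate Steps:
(-1792 + (-21 - 1)*39) - 16393 = (-1792 - 22*39) - 16393 = (-1792 - 858) - 16393 = -2650 - 16393 = -19043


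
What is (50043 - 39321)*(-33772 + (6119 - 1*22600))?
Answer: -538812666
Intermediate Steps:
(50043 - 39321)*(-33772 + (6119 - 1*22600)) = 10722*(-33772 + (6119 - 22600)) = 10722*(-33772 - 16481) = 10722*(-50253) = -538812666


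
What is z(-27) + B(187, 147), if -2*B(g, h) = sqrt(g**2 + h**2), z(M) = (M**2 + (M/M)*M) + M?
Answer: 675 - sqrt(56578)/2 ≈ 556.07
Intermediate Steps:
z(M) = M**2 + 2*M (z(M) = (M**2 + 1*M) + M = (M**2 + M) + M = (M + M**2) + M = M**2 + 2*M)
B(g, h) = -sqrt(g**2 + h**2)/2
z(-27) + B(187, 147) = -27*(2 - 27) - sqrt(187**2 + 147**2)/2 = -27*(-25) - sqrt(34969 + 21609)/2 = 675 - sqrt(56578)/2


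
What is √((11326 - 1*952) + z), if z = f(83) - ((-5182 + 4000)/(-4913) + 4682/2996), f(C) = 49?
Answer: √1953155873646978/432922 ≈ 102.08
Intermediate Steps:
z = 347352057/7359674 (z = 49 - ((-5182 + 4000)/(-4913) + 4682/2996) = 49 - (-1182*(-1/4913) + 4682*(1/2996)) = 49 - (1182/4913 + 2341/1498) = 49 - 1*13271969/7359674 = 49 - 13271969/7359674 = 347352057/7359674 ≈ 47.197)
√((11326 - 1*952) + z) = √((11326 - 1*952) + 347352057/7359674) = √((11326 - 952) + 347352057/7359674) = √(10374 + 347352057/7359674) = √(76696610133/7359674) = √1953155873646978/432922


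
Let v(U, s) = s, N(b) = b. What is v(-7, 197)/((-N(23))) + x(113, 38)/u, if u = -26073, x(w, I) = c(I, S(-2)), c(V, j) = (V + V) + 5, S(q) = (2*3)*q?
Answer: -570916/66631 ≈ -8.5683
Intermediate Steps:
S(q) = 6*q
c(V, j) = 5 + 2*V (c(V, j) = 2*V + 5 = 5 + 2*V)
x(w, I) = 5 + 2*I
v(-7, 197)/((-N(23))) + x(113, 38)/u = 197/((-1*23)) + (5 + 2*38)/(-26073) = 197/(-23) + (5 + 76)*(-1/26073) = 197*(-1/23) + 81*(-1/26073) = -197/23 - 9/2897 = -570916/66631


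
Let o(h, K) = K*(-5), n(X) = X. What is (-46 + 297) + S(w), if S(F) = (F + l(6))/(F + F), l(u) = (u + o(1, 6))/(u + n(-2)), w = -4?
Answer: 1009/4 ≈ 252.25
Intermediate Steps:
o(h, K) = -5*K
l(u) = (-30 + u)/(-2 + u) (l(u) = (u - 5*6)/(u - 2) = (u - 30)/(-2 + u) = (-30 + u)/(-2 + u))
S(F) = (-6 + F)/(2*F) (S(F) = (F + (-30 + 6)/(-2 + 6))/(F + F) = (F - 24/4)/((2*F)) = (F + (¼)*(-24))*(1/(2*F)) = (F - 6)*(1/(2*F)) = (-6 + F)*(1/(2*F)) = (-6 + F)/(2*F))
(-46 + 297) + S(w) = (-46 + 297) + (½)*(-6 - 4)/(-4) = 251 + (½)*(-¼)*(-10) = 251 + 5/4 = 1009/4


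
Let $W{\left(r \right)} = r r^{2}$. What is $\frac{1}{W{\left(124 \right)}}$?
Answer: $\frac{1}{1906624} \approx 5.2449 \cdot 10^{-7}$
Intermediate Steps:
$W{\left(r \right)} = r^{3}$
$\frac{1}{W{\left(124 \right)}} = \frac{1}{124^{3}} = \frac{1}{1906624}$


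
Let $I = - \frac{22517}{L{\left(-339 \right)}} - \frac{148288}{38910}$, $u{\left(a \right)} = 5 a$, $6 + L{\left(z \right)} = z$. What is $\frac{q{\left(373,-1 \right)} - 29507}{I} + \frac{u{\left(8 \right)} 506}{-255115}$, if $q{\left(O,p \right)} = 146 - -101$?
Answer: $- \frac{29049850991612}{61004068237} \approx -476.2$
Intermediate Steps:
$q{\left(O,p \right)} = 247$ ($q{\left(O,p \right)} = 146 + 101 = 247$)
$L{\left(z \right)} = -6 + z$
$I = \frac{1195619}{19455}$ ($I = - \frac{22517}{-6 - 339} - \frac{148288}{38910} = - \frac{22517}{-345} - \frac{74144}{19455} = \left(-22517\right) \left(- \frac{1}{345}\right) - \frac{74144}{19455} = \frac{979}{15} - \frac{74144}{19455} = \frac{1195619}{19455} \approx 61.456$)
$\frac{q{\left(373,-1 \right)} - 29507}{I} + \frac{u{\left(8 \right)} 506}{-255115} = \frac{247 - 29507}{\frac{1195619}{19455}} + \frac{5 \cdot 8 \cdot 506}{-255115} = \left(-29260\right) \frac{19455}{1195619} + 40 \cdot 506 \left(- \frac{1}{255115}\right) = - \frac{569253300}{1195619} + 20240 \left(- \frac{1}{255115}\right) = - \frac{569253300}{1195619} - \frac{4048}{51023} = - \frac{29049850991612}{61004068237}$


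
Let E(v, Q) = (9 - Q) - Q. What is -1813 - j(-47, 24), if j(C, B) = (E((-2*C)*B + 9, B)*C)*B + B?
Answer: -45829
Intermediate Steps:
E(v, Q) = 9 - 2*Q
j(C, B) = B + B*C*(9 - 2*B) (j(C, B) = ((9 - 2*B)*C)*B + B = (C*(9 - 2*B))*B + B = B*C*(9 - 2*B) + B = B + B*C*(9 - 2*B))
-1813 - j(-47, 24) = -1813 - (-1)*24*(-1 - 47*(-9 + 2*24)) = -1813 - (-1)*24*(-1 - 47*(-9 + 48)) = -1813 - (-1)*24*(-1 - 47*39) = -1813 - (-1)*24*(-1 - 1833) = -1813 - (-1)*24*(-1834) = -1813 - 1*44016 = -1813 - 44016 = -45829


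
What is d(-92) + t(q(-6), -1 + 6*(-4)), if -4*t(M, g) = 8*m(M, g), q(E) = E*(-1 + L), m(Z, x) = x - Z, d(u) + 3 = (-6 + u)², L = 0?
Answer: 9663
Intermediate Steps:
d(u) = -3 + (-6 + u)²
q(E) = -E (q(E) = E*(-1 + 0) = E*(-1) = -E)
t(M, g) = -2*g + 2*M (t(M, g) = -2*(g - M) = -(-8*M + 8*g)/4 = -2*g + 2*M)
d(-92) + t(q(-6), -1 + 6*(-4)) = (-3 + (-6 - 92)²) + (-2*(-1 + 6*(-4)) + 2*(-1*(-6))) = (-3 + (-98)²) + (-2*(-1 - 24) + 2*6) = (-3 + 9604) + (-2*(-25) + 12) = 9601 + (50 + 12) = 9601 + 62 = 9663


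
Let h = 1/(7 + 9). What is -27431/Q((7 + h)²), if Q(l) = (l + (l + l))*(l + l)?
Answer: -898859008/489142083 ≈ -1.8376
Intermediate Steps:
h = 1/16 ≈ 0.062500
Q(l) = 6*l² (Q(l) = (l + 2*l)*(2*l) = (3*l)*(2*l) = 6*l²)
-27431/Q((7 + h)²) = -27431*1/(6*(7 + 1/16)⁴) = -27431/(6*((113/16)²)²) = -27431/(6*(12769/256)²) = -27431/(6*(163047361/65536)) = -27431/489142083/32768 = -27431*32768/489142083 = -898859008/489142083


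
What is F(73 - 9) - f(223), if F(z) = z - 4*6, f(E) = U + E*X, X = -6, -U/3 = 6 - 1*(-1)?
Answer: 1399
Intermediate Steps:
U = -21 (U = -3*(6 - 1*(-1)) = -3*(6 + 1) = -3*7 = -21)
f(E) = -21 - 6*E (f(E) = -21 + E*(-6) = -21 - 6*E)
F(z) = -24 + z (F(z) = z - 24 = -24 + z)
F(73 - 9) - f(223) = (-24 + (73 - 9)) - (-21 - 6*223) = (-24 + 64) - (-21 - 1338) = 40 - 1*(-1359) = 40 + 1359 = 1399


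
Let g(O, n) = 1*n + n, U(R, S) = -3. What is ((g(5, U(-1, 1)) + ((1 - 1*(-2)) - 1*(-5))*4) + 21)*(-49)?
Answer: -2303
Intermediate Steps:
g(O, n) = 2*n (g(O, n) = n + n = 2*n)
((g(5, U(-1, 1)) + ((1 - 1*(-2)) - 1*(-5))*4) + 21)*(-49) = ((2*(-3) + ((1 - 1*(-2)) - 1*(-5))*4) + 21)*(-49) = ((-6 + ((1 + 2) + 5)*4) + 21)*(-49) = ((-6 + (3 + 5)*4) + 21)*(-49) = ((-6 + 8*4) + 21)*(-49) = ((-6 + 32) + 21)*(-49) = (26 + 21)*(-49) = 47*(-49) = -2303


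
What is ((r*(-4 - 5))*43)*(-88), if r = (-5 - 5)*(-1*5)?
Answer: 1702800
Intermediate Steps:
r = 50 (r = -10*(-5) = 50)
((r*(-4 - 5))*43)*(-88) = ((50*(-4 - 5))*43)*(-88) = ((50*(-9))*43)*(-88) = -450*43*(-88) = -19350*(-88) = 1702800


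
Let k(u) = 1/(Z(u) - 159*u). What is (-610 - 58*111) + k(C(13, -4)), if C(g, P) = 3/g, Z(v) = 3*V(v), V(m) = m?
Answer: -253729/36 ≈ -7048.0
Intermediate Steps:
Z(v) = 3*v
k(u) = -1/(156*u) (k(u) = 1/(3*u - 159*u) = 1/(-156*u) = -1/(156*u))
(-610 - 58*111) + k(C(13, -4)) = (-610 - 58*111) - 1/(156*(3/13)) = (-610 - 6438) - 1/(156*(3*(1/13))) = -7048 - 1/(156*3/13) = -7048 - 1/156*13/3 = -7048 - 1/36 = -253729/36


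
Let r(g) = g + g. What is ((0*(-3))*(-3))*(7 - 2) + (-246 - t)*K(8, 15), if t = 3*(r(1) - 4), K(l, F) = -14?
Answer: 3360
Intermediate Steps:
r(g) = 2*g
t = -6 (t = 3*(2*1 - 4) = 3*(2 - 4) = 3*(-2) = -6)
((0*(-3))*(-3))*(7 - 2) + (-246 - t)*K(8, 15) = ((0*(-3))*(-3))*(7 - 2) + (-246 - 1*(-6))*(-14) = (0*(-3))*5 + (-246 + 6)*(-14) = 0*5 - 240*(-14) = 0 + 3360 = 3360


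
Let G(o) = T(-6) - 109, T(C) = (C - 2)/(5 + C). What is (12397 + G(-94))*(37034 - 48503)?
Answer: -141022824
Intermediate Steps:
T(C) = (-2 + C)/(5 + C)
G(o) = -101 (G(o) = (-2 - 6)/(5 - 6) - 109 = -8/(-1) - 109 = -1*(-8) - 109 = 8 - 109 = -101)
(12397 + G(-94))*(37034 - 48503) = (12397 - 101)*(37034 - 48503) = 12296*(-11469) = -141022824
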